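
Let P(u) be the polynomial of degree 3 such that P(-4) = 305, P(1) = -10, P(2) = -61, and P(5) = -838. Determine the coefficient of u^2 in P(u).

Write P(u) = au^3 + bu^2 + cu + d. Substituting each data point gives a linear system:
  -64a + 16b - 4c + d = 305
  a + b + c + d = -10
  8a + 4b + 2c + d = -61
  125a + 25b + 5c + d = -838
Solving the system yields a = -6, b = -4, c = 3, d = -3.
So P(u) = -6u^3 - 4u^2 + 3u - 3.
The coefficient of u^2 is -4.

-4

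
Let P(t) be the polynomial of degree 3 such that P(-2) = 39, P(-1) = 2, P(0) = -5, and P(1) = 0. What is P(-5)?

510

Using the Lagrange interpolation formula with nodes -2, -1, 0, 1:
  L_0(t) = (t + 1)t(t - 1) / -6
  L_1(t) = (t + 2)t(t - 1) / 2
  L_2(t) = (t + 2)(t + 1)(t - 1) / -2
  L_3(t) = (t + 2)(t + 1)t / 6
Then P(t) = 39·L_0(t) + 2·L_1(t) - 5·L_2(t) + 0·L_3(t).
Expanding and collecting terms gives P(t) = -3t^3 + 6t^2 + 2t - 5.
Evaluating at t = -5: P(-5) = 510.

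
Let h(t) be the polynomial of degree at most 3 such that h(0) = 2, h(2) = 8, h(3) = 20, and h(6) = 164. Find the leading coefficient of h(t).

1

Write h(t) = at^3 + bt^2 + ct + d. Substituting each data point gives a linear system:
  d = 2
  8a + 4b + 2c + d = 8
  27a + 9b + 3c + d = 20
  216a + 36b + 6c + d = 164
Solving the system yields a = 1, b = -2, c = 3, d = 2.
So h(t) = t^3 - 2t^2 + 3t + 2.
The leading coefficient is 1.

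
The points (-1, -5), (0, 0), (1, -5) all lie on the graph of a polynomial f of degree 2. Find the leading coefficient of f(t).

-5

Write f(t) = at^2 + bt + c. Substituting each data point gives a linear system:
  a - b + c = -5
  c = 0
  a + b + c = -5
Solving the system yields a = -5, b = 0, c = 0.
So f(t) = -5t^2.
The leading coefficient is -5.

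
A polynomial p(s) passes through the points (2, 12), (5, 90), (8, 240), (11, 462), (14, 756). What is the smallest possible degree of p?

2

Forward differences of the values at s = 2, 5, 8, 11, 14:
  p  : 12  90  240  462  756
  Δ  : 78  150  222  294
  Δ^2: 72  72  72
  Δ^3: 0  0
  Δ^4: 0
The second differences are constant (72) and nonzero, while all higher differences vanish, so the minimal degree is 2.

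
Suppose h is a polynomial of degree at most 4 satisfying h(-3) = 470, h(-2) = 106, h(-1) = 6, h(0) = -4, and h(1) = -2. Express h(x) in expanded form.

h(x) = 4x^4 - 5x^3 + 2x^2 + x - 4

Write h(x) = ax^4 + bx^3 + cx^2 + dx + e. Substituting each data point gives a linear system:
  81a - 27b + 9c - 3d + e = 470
  16a - 8b + 4c - 2d + e = 106
  a - b + c - d + e = 6
  e = -4
  a + b + c + d + e = -2
Solving the system yields a = 4, b = -5, c = 2, d = 1, e = -4.
So h(x) = 4x^4 - 5x^3 + 2x^2 + x - 4.
Check: h(1) = -2. ✓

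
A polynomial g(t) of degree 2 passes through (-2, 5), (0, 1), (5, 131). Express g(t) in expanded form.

Write g(t) = at^2 + bt + c. Substituting each data point gives a linear system:
  4a - 2b + c = 5
  c = 1
  25a + 5b + c = 131
Solving the system yields a = 4, b = 6, c = 1.
So g(t) = 4t² + 6t + 1.
Check: g(5) = 131. ✓

g(t) = 4t^2 + 6t + 1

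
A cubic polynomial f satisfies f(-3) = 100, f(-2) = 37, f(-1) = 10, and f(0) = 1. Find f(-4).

217

Write f(s) = as^3 + bs^2 + cs + d. Substituting each data point gives a linear system:
  -27a + 9b - 3c + d = 100
  -8a + 4b - 2c + d = 37
  -a + b - c + d = 10
  d = 1
Solving the system yields a = -3, b = 0, c = -6, d = 1.
So f(s) = -3s^3 - 6s + 1.
Then f(-4) = 217.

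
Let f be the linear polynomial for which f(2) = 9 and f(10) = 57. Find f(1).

3

Using the Lagrange interpolation formula with nodes 2, 10:
  L_0(u) = (u - 10) / -8
  L_1(u) = (u - 2) / 8
Then f(u) = 9·L_0(u) + 57·L_1(u).
Expanding and collecting terms gives f(u) = 6u - 3.
Evaluating at u = 1: f(1) = 3.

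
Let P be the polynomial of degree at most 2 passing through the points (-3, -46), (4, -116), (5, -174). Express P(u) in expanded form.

P(u) = -6u^2 - 4u - 4

Write P(u) = au^2 + bu + c. Substituting each data point gives a linear system:
  9a - 3b + c = -46
  16a + 4b + c = -116
  25a + 5b + c = -174
Solving the system yields a = -6, b = -4, c = -4.
So P(u) = -6u^2 - 4u - 4.
Check: P(5) = -174. ✓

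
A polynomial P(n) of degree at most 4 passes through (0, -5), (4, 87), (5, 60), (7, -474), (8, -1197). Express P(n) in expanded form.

P(n) = -n^4 + 6n^3 - 3n^2 + 3n - 5

Write P(n) = an^4 + bn^3 + cn^2 + dn + e. Substituting each data point gives a linear system:
  e = -5
  256a + 64b + 16c + 4d + e = 87
  625a + 125b + 25c + 5d + e = 60
  2401a + 343b + 49c + 7d + e = -474
  4096a + 512b + 64c + 8d + e = -1197
Solving the system yields a = -1, b = 6, c = -3, d = 3, e = -5.
So P(n) = -n^4 + 6n^3 - 3n^2 + 3n - 5.
Check: P(0) = -5. ✓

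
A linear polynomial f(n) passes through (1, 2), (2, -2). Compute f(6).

Write f(n) = an + b. Substituting each data point gives a linear system:
  a + b = 2
  2a + b = -2
Solving the system yields a = -4, b = 6.
So f(n) = -4n + 6.
Then f(6) = -18.

-18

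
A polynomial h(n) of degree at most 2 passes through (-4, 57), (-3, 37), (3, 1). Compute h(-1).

9

Write h(n) = an^2 + bn + c. Substituting each data point gives a linear system:
  16a - 4b + c = 57
  9a - 3b + c = 37
  9a + 3b + c = 1
Solving the system yields a = 2, b = -6, c = 1.
So h(n) = 2n^2 - 6n + 1.
Then h(-1) = 9.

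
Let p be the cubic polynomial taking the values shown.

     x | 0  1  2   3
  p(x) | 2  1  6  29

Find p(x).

p(x) = 2x^3 - 3x^2 + 2

Write p(x) = ax^3 + bx^2 + cx + d. Substituting each data point gives a linear system:
  d = 2
  a + b + c + d = 1
  8a + 4b + 2c + d = 6
  27a + 9b + 3c + d = 29
Solving the system yields a = 2, b = -3, c = 0, d = 2.
So p(x) = 2x³ - 3x² + 2.
Check: p(1) = 1. ✓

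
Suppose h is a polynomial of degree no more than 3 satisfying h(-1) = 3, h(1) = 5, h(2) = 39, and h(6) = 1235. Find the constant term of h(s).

Write h(s) = as^3 + bs^2 + cs + d. Substituting each data point gives a linear system:
  -a + b - c + d = 3
  a + b + c + d = 5
  8a + 4b + 2c + d = 39
  216a + 36b + 6c + d = 1235
Solving the system yields a = 6, b = -1, c = -5, d = 5.
So h(s) = 6s³ - s² - 5s + 5.
The constant term is 5.

5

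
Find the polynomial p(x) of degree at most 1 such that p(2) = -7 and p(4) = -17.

p(x) = -5x + 3

Write p(x) = ax + b. Substituting each data point gives a linear system:
  2a + b = -7
  4a + b = -17
Solving the system yields a = -5, b = 3.
So p(x) = -5x + 3.
Check: p(4) = -17. ✓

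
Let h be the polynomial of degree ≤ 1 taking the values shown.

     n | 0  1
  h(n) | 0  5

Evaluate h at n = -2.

-10

Using the Lagrange interpolation formula with nodes 0, 1:
  L_0(n) = (n - 1) / -1
  L_1(n) = n / 1
Then h(n) = 0·L_0(n) + 5·L_1(n).
Expanding and collecting terms gives h(n) = 5n.
Evaluating at n = -2: h(-2) = -10.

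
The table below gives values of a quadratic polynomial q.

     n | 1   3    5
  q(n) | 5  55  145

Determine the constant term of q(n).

-5

Write q(n) = an^2 + bn + c. Substituting each data point gives a linear system:
  a + b + c = 5
  9a + 3b + c = 55
  25a + 5b + c = 145
Solving the system yields a = 5, b = 5, c = -5.
So q(n) = 5n² + 5n - 5.
The constant term is -5.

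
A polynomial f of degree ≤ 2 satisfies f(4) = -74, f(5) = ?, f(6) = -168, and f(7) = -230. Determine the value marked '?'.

-116

The 3 known points determine the degree-2 polynomial uniquely.
Write f(u) = au^2 + bu + c. Substituting each data point gives a linear system:
  16a + 4b + c = -74
  36a + 6b + c = -168
  49a + 7b + c = -230
Solving the system yields a = -5, b = 3, c = -6.
So f(u) = -5u^2 + 3u - 6.
Then f(5) = -116.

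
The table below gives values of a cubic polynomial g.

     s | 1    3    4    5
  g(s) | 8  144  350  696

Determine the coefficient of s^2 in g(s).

-2

Write g(s) = as^3 + bs^2 + cs + d. Substituting each data point gives a linear system:
  a + b + c + d = 8
  27a + 9b + 3c + d = 144
  64a + 16b + 4c + d = 350
  125a + 25b + 5c + d = 696
Solving the system yields a = 6, b = -2, c = -2, d = 6.
So g(s) = 6s^3 - 2s^2 - 2s + 6.
The coefficient of s^2 is -2.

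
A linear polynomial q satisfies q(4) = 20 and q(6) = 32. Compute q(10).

Write q(x) = ax + b. Substituting each data point gives a linear system:
  4a + b = 20
  6a + b = 32
Solving the system yields a = 6, b = -4.
So q(x) = 6x - 4.
Then q(10) = 56.

56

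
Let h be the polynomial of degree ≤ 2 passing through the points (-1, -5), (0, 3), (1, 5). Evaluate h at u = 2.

Forward differences of the values at u = -1, 0, 1:
  h  : -5  3  5
  Δ  : 8  2
  Δ^2: -6
The second differences are constant, confirming degree 2.
Interpolating (Newton forward form) and evaluating at u = 2 gives h(2) = 1.

1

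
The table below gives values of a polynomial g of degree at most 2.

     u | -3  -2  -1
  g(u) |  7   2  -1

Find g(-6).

34

Using the Lagrange interpolation formula with nodes -3, -2, -1:
  L_0(u) = (u + 2)(u + 1) / 2
  L_1(u) = (u + 3)(u + 1) / -1
  L_2(u) = (u + 3)(u + 2) / 2
Then g(u) = 7·L_0(u) + 2·L_1(u) - 1·L_2(u).
Expanding and collecting terms gives g(u) = u^2 - 2.
Evaluating at u = -6: g(-6) = 34.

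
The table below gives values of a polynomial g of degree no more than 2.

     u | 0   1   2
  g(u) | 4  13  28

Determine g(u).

g(u) = 3u^2 + 6u + 4

Write g(u) = au^2 + bu + c. Substituting each data point gives a linear system:
  c = 4
  a + b + c = 13
  4a + 2b + c = 28
Solving the system yields a = 3, b = 6, c = 4.
So g(u) = 3u^2 + 6u + 4.
Check: g(1) = 13. ✓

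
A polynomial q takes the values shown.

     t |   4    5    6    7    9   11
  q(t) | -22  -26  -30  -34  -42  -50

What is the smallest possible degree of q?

1

Divided differences on the nodes 4, 5, 6, 7, 9, 11:
  order 0: -22  -26  -30  -34  -42  -50
  order 1: -4  -4  -4  -4  -4
  order 2: 0  0  0  0
  order 3: 0  0  0
  order 4: 0  0
  order 5: 0
The order-1 divided differences are all -4 (nonzero) and every higher order vanishes, so the data lies on a polynomial of degree exactly 1.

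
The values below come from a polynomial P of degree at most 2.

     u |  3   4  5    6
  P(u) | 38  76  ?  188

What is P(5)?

126

On equispaced nodes a degree-2 polynomial has vanishing third forward difference, so
  - P(3) + 3·P(4) - 3·P(5) + P(6) = 0.
Substituting the known values and solving for P(5):
  -3·P(5) = -378
  P(5) = 126.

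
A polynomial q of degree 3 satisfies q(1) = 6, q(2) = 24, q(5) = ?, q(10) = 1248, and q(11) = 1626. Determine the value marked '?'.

The 4 known points determine the degree-3 polynomial uniquely.
Write q(x) = ax^3 + bx^2 + cx + d. Substituting each data point gives a linear system:
  a + b + c + d = 6
  8a + 4b + 2c + d = 24
  1000a + 100b + 10c + d = 1248
  1331a + 121b + 11c + d = 1626
Solving the system yields a = 1, b = 2, c = 5, d = -2.
So q(x) = x^3 + 2x^2 + 5x - 2.
Then q(5) = 198.

198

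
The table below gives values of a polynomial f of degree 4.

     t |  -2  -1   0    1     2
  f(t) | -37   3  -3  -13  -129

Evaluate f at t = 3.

Using the Lagrange interpolation formula with nodes -2, -1, 0, 1, 2:
  L_0(t) = (t + 1)t(t - 1)(t - 2) / 24
  L_1(t) = (t + 2)t(t - 1)(t - 2) / -6
  L_2(t) = (t + 2)(t + 1)(t - 1)(t - 2) / 4
  L_3(t) = (t + 2)(t + 1)t(t - 2) / -6
  L_4(t) = (t + 2)(t + 1)t(t - 1) / 24
Then f(t) = -37·L_0(t) + 3·L_1(t) - 3·L_2(t) - 13·L_3(t) - 129·L_4(t).
Expanding and collecting terms gives f(t) = -6t⁴ - 5t³ + 4t² - 3t - 3.
Evaluating at t = 3: f(3) = -597.

-597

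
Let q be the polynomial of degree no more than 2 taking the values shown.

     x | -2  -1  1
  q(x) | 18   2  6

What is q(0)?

Using the Lagrange interpolation formula with nodes -2, -1, 1:
  L_0(x) = (x + 1)(x - 1) / 3
  L_1(x) = (x + 2)(x - 1) / -2
  L_2(x) = (x + 2)(x + 1) / 6
Then q(x) = 18·L_0(x) + 2·L_1(x) + 6·L_2(x).
Expanding and collecting terms gives q(x) = 6x^2 + 2x - 2.
Evaluating at x = 0: q(0) = -2.

-2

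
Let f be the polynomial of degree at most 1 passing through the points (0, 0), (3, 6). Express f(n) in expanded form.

Write f(n) = an + b. Substituting each data point gives a linear system:
  b = 0
  3a + b = 6
Solving the system yields a = 2, b = 0.
So f(n) = 2n.
Check: f(0) = 0. ✓

f(n) = 2n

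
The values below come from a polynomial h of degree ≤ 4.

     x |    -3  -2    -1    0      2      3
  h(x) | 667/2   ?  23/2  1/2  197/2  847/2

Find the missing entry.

The 5 known points determine the degree-4 polynomial uniquely.
Write h(x) = ax^4 + bx^3 + cx^2 + dx + e. Substituting each data point gives a linear system:
  81a - 27b + 9c - 3d + e = 667/2
  a - b + c - d + e = 23/2
  e = 1/2
  16a + 8b + 4c + 2d + e = 197/2
  81a + 27b + 9c + 3d + e = 847/2
Solving the system yields a = 4, b = 2, c = 6, d = -3, e = 1/2.
So h(x) = 4x^4 + 2x^3 + 6x^2 - 3x + 1/2.
Then h(-2) = 157/2.

157/2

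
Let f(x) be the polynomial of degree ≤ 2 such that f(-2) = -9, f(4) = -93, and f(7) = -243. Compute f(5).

-135

Write f(x) = ax^2 + bx + c. Substituting each data point gives a linear system:
  4a - 2b + c = -9
  16a + 4b + c = -93
  49a + 7b + c = -243
Solving the system yields a = -4, b = -6, c = -5.
So f(x) = -4x² - 6x - 5.
Then f(5) = -135.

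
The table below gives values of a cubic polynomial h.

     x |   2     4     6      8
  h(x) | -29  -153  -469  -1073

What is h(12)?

-3529

Using the Lagrange interpolation formula with nodes 2, 4, 6, 8:
  L_0(x) = (x - 4)(x - 6)(x - 8) / -48
  L_1(x) = (x - 2)(x - 6)(x - 8) / 16
  L_2(x) = (x - 2)(x - 4)(x - 8) / -16
  L_3(x) = (x - 2)(x - 4)(x - 6) / 48
Then h(x) = -29·L_0(x) - 153·L_1(x) - 469·L_2(x) - 1073·L_3(x).
Expanding and collecting terms gives h(x) = -2x³ - 6x - 1.
Evaluating at x = 12: h(12) = -3529.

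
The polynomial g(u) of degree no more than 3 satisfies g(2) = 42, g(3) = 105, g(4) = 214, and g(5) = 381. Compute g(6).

618

Using the Lagrange interpolation formula with nodes 2, 3, 4, 5:
  L_0(u) = (u - 3)(u - 4)(u - 5) / -6
  L_1(u) = (u - 2)(u - 4)(u - 5) / 2
  L_2(u) = (u - 2)(u - 3)(u - 5) / -2
  L_3(u) = (u - 2)(u - 3)(u - 4) / 6
Then g(u) = 42·L_0(u) + 105·L_1(u) + 214·L_2(u) + 381·L_3(u).
Expanding and collecting terms gives g(u) = 2u³ + 5u² + 6.
Evaluating at u = 6: g(6) = 618.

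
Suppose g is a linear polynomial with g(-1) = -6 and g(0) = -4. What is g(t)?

Using the Lagrange interpolation formula with nodes -1, 0:
  L_0(t) = t / -1
  L_1(t) = (t + 1) / 1
Then g(t) = -6·L_0(t) - 4·L_1(t).
Expanding and collecting terms gives g(t) = 2t - 4.
Check: g(-1) = -6. ✓

g(t) = 2t - 4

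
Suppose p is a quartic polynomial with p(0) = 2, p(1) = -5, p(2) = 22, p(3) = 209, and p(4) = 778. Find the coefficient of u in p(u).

-6

Write p(u) = au^4 + bu^3 + cu^2 + du + e. Substituting each data point gives a linear system:
  e = 2
  a + b + c + d + e = -5
  16a + 8b + 4c + 2d + e = 22
  81a + 27b + 9c + 3d + e = 209
  256a + 64b + 16c + 4d + e = 778
Solving the system yields a = 4, b = -3, c = -2, d = -6, e = 2.
So p(u) = 4u^4 - 3u^3 - 2u^2 - 6u + 2.
The coefficient of u is -6.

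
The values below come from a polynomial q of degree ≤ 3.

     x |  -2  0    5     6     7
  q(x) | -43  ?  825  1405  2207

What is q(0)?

-5

The 4 known points determine the degree-3 polynomial uniquely.
Write q(x) = ax^3 + bx^2 + cx + d. Substituting each data point gives a linear system:
  -8a + 4b - 2c + d = -43
  125a + 25b + 5c + d = 825
  216a + 36b + 6c + d = 1405
  343a + 49b + 7c + d = 2207
Solving the system yields a = 6, b = 3, c = 1, d = -5.
So q(x) = 6x^3 + 3x^2 + x - 5.
Then q(0) = -5.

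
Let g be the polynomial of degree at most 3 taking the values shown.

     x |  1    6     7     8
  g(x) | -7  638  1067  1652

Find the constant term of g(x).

-4

Write g(x) = ax^3 + bx^2 + cx + d. Substituting each data point gives a linear system:
  a + b + c + d = -7
  216a + 36b + 6c + d = 638
  343a + 49b + 7c + d = 1067
  512a + 64b + 8c + d = 1652
Solving the system yields a = 4, b = -6, c = -1, d = -4.
So g(x) = 4x³ - 6x² - x - 4.
The constant term is -4.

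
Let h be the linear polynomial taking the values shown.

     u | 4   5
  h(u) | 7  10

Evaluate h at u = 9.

Using the Lagrange interpolation formula with nodes 4, 5:
  L_0(u) = (u - 5) / -1
  L_1(u) = (u - 4) / 1
Then h(u) = 7·L_0(u) + 10·L_1(u).
Expanding and collecting terms gives h(u) = 3u - 5.
Evaluating at u = 9: h(9) = 22.

22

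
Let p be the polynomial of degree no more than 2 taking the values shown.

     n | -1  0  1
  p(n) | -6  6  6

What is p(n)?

p(n) = -6n^2 + 6n + 6

Write p(n) = an^2 + bn + c. Substituting each data point gives a linear system:
  a - b + c = -6
  c = 6
  a + b + c = 6
Solving the system yields a = -6, b = 6, c = 6.
So p(n) = -6n^2 + 6n + 6.
Check: p(1) = 6. ✓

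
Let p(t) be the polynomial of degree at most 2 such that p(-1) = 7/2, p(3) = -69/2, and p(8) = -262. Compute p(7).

Using the Lagrange interpolation formula with nodes -1, 3, 8:
  L_0(t) = (t - 3)(t - 8) / 36
  L_1(t) = (t + 1)(t - 8) / -20
  L_2(t) = (t + 1)(t - 3) / 45
Then p(t) = 7/2·L_0(t) - 69/2·L_1(t) - 262·L_2(t).
Expanding and collecting terms gives p(t) = -4t² - (3/2)t + 6.
Evaluating at t = 7: p(7) = -401/2.

-401/2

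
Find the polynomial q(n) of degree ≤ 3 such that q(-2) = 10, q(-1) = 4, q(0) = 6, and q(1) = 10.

q(n) = -n^3 + n^2 + 4n + 6

Write q(n) = an^3 + bn^2 + cn + d. Substituting each data point gives a linear system:
  -8a + 4b - 2c + d = 10
  -a + b - c + d = 4
  d = 6
  a + b + c + d = 10
Solving the system yields a = -1, b = 1, c = 4, d = 6.
So q(n) = -n^3 + n^2 + 4n + 6.
Check: q(0) = 6. ✓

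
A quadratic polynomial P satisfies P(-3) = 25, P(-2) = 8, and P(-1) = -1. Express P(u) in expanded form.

P(u) = 4u^2 + 3u - 2

Using the Lagrange interpolation formula with nodes -3, -2, -1:
  L_0(u) = (u + 2)(u + 1) / 2
  L_1(u) = (u + 3)(u + 1) / -1
  L_2(u) = (u + 3)(u + 2) / 2
Then P(u) = 25·L_0(u) + 8·L_1(u) - 1·L_2(u).
Expanding and collecting terms gives P(u) = 4u^2 + 3u - 2.
Check: P(-1) = -1. ✓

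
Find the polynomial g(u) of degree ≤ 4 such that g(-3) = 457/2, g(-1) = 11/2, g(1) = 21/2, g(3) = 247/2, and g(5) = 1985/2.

g(u) = 2u^4 - (5/2)u^3 + u^2 + 5u + 5

Using the Lagrange interpolation formula with nodes -3, -1, 1, 3, 5:
  L_0(u) = (u + 1)(u - 1)(u - 3)(u - 5) / 384
  L_1(u) = (u + 3)(u - 1)(u - 3)(u - 5) / -96
  L_2(u) = (u + 3)(u + 1)(u - 3)(u - 5) / 64
  L_3(u) = (u + 3)(u + 1)(u - 1)(u - 5) / -96
  L_4(u) = (u + 3)(u + 1)(u - 1)(u - 3) / 384
Then g(u) = 457/2·L_0(u) + 11/2·L_1(u) + 21/2·L_2(u) + 247/2·L_3(u) + 1985/2·L_4(u).
Expanding and collecting terms gives g(u) = 2u⁴ - (5/2)u³ + u² + 5u + 5.
Check: g(-1) = 11/2. ✓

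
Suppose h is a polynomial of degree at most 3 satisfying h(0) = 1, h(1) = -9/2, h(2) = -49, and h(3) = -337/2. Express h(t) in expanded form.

Using the Lagrange interpolation formula with nodes 0, 1, 2, 3:
  L_0(t) = (t - 1)(t - 2)(t - 3) / -6
  L_1(t) = t(t - 2)(t - 3) / 2
  L_2(t) = t(t - 1)(t - 3) / -2
  L_3(t) = t(t - 1)(t - 2) / 6
Then h(t) = 1·L_0(t) - 9/2·L_1(t) - 49·L_2(t) - 337/2·L_3(t).
Expanding and collecting terms gives h(t) = -6t^3 - (3/2)t^2 + 2t + 1.
Check: h(1) = -9/2. ✓

h(t) = -6t^3 - (3/2)t^2 + 2t + 1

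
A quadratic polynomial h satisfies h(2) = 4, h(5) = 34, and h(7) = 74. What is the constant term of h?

4

Write h(n) = an^2 + bn + c. Substituting each data point gives a linear system:
  4a + 2b + c = 4
  25a + 5b + c = 34
  49a + 7b + c = 74
Solving the system yields a = 2, b = -4, c = 4.
So h(n) = 2n^2 - 4n + 4.
The constant term is 4.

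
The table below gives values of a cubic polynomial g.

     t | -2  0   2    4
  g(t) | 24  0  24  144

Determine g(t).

Write g(t) = at^3 + bt^2 + ct + d. Substituting each data point gives a linear system:
  -8a + 4b - 2c + d = 24
  d = 0
  8a + 4b + 2c + d = 24
  64a + 16b + 4c + d = 144
Solving the system yields a = 1, b = 6, c = -4, d = 0.
So g(t) = t^3 + 6t^2 - 4t.
Check: g(0) = 0. ✓

g(t) = t^3 + 6t^2 - 4t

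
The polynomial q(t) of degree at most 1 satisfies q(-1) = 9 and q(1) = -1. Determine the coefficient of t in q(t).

Write q(t) = at + b. Substituting each data point gives a linear system:
  -a + b = 9
  a + b = -1
Solving the system yields a = -5, b = 4.
So q(t) = -5t + 4.
The leading coefficient is -5.

-5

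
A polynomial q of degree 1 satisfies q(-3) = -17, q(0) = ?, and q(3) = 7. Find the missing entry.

-5

The 2 known points determine the degree-1 polynomial uniquely.
Write q(n) = an + b. Substituting each data point gives a linear system:
  -3a + b = -17
  3a + b = 7
Solving the system yields a = 4, b = -5.
So q(n) = 4n - 5.
Then q(0) = -5.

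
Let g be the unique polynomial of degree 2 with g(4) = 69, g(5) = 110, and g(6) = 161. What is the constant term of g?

Write g(n) = an^2 + bn + c. Substituting each data point gives a linear system:
  16a + 4b + c = 69
  25a + 5b + c = 110
  36a + 6b + c = 161
Solving the system yields a = 5, b = -4, c = 5.
So g(n) = 5n² - 4n + 5.
The constant term is 5.

5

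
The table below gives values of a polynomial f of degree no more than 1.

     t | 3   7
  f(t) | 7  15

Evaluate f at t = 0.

Using the Lagrange interpolation formula with nodes 3, 7:
  L_0(t) = (t - 7) / -4
  L_1(t) = (t - 3) / 4
Then f(t) = 7·L_0(t) + 15·L_1(t).
Expanding and collecting terms gives f(t) = 2t + 1.
Evaluating at t = 0: f(0) = 1.

1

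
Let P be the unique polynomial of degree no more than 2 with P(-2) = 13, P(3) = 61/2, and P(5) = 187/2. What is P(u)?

Write P(u) = au^2 + bu + c. Substituting each data point gives a linear system:
  4a - 2b + c = 13
  9a + 3b + c = 61/2
  25a + 5b + c = 187/2
Solving the system yields a = 4, b = -1/2, c = -4.
So P(u) = 4u^2 - (1/2)u - 4.
Check: P(3) = 61/2. ✓

P(u) = 4u^2 - (1/2)u - 4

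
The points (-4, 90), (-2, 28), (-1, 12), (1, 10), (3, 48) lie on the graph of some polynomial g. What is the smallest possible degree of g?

2

Divided differences on the nodes -4, -2, -1, 1, 3:
  order 0: 90  28  12  10  48
  order 1: -31  -16  -1  19
  order 2: 5  5  5
  order 3: 0  0
  order 4: 0
The order-2 divided differences are all 5 (nonzero) and every higher order vanishes, so the data lies on a polynomial of degree exactly 2.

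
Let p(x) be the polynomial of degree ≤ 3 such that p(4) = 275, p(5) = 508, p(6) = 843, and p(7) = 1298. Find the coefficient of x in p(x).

-4

Write p(x) = ax^3 + bx^2 + cx + d. Substituting each data point gives a linear system:
  64a + 16b + 4c + d = 275
  125a + 25b + 5c + d = 508
  216a + 36b + 6c + d = 843
  343a + 49b + 7c + d = 1298
Solving the system yields a = 3, b = 6, c = -4, d = 3.
So p(x) = 3x³ + 6x² - 4x + 3.
The coefficient of x is -4.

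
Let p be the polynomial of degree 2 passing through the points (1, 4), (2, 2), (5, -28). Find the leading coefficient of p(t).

-2

Write p(t) = at^2 + bt + c. Substituting each data point gives a linear system:
  a + b + c = 4
  4a + 2b + c = 2
  25a + 5b + c = -28
Solving the system yields a = -2, b = 4, c = 2.
So p(t) = -2t^2 + 4t + 2.
The leading coefficient is -2.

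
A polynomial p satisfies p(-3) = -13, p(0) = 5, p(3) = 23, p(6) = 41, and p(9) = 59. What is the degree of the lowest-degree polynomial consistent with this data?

1

Forward differences of the values at s = -3, 0, 3, 6, 9:
  p  : -13  5  23  41  59
  Δ  : 18  18  18  18
  Δ^2: 0  0  0
  Δ^3: 0  0
  Δ^4: 0
The first differences are constant (18) and nonzero, while all higher differences vanish, so the minimal degree is 1.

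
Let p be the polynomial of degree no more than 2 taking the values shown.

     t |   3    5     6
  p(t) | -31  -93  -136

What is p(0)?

2

Using the Lagrange interpolation formula with nodes 3, 5, 6:
  L_0(t) = (t - 5)(t - 6) / 6
  L_1(t) = (t - 3)(t - 6) / -2
  L_2(t) = (t - 3)(t - 5) / 3
Then p(t) = -31·L_0(t) - 93·L_1(t) - 136·L_2(t).
Expanding and collecting terms gives p(t) = -4t^2 + t + 2.
Evaluating at t = 0: p(0) = 2.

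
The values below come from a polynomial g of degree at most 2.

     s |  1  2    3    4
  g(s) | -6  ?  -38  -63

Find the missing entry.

-19

The 3 known points determine the degree-2 polynomial uniquely.
Write g(s) = as^2 + bs + c. Substituting each data point gives a linear system:
  a + b + c = -6
  9a + 3b + c = -38
  16a + 4b + c = -63
Solving the system yields a = -3, b = -4, c = 1.
So g(s) = -3s^2 - 4s + 1.
Then g(2) = -19.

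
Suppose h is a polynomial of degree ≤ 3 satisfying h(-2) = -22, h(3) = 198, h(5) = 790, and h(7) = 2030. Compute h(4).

428

Using the Lagrange interpolation formula with nodes -2, 3, 5, 7:
  L_0(s) = (s - 3)(s - 5)(s - 7) / -315
  L_1(s) = (s + 2)(s - 5)(s - 7) / 40
  L_2(s) = (s + 2)(s - 3)(s - 7) / -28
  L_3(s) = (s + 2)(s - 3)(s - 5) / 72
Then h(s) = -22·L_0(s) + 198·L_1(s) + 790·L_2(s) + 2030·L_3(s).
Expanding and collecting terms gives h(s) = 5s³ + 6s² + 3s.
Evaluating at s = 4: h(4) = 428.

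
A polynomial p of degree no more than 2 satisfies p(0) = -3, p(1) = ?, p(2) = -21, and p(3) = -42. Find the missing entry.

On equispaced nodes a degree-2 polynomial has vanishing third forward difference, so
  - p(0) + 3·p(1) - 3·p(2) + p(3) = 0.
Substituting the known values and solving for p(1):
  3·p(1) = -24
  p(1) = -8.

-8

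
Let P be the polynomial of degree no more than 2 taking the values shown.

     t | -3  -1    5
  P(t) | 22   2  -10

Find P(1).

Using the Lagrange interpolation formula with nodes -3, -1, 5:
  L_0(t) = (t + 1)(t - 5) / 16
  L_1(t) = (t + 3)(t - 5) / -12
  L_2(t) = (t + 3)(t + 1) / 48
Then P(t) = 22·L_0(t) + 2·L_1(t) - 10·L_2(t).
Expanding and collecting terms gives P(t) = t^2 - 6t - 5.
Evaluating at t = 1: P(1) = -10.

-10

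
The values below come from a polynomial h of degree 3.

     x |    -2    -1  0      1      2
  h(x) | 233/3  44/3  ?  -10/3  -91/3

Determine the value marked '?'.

On equispaced nodes a degree-3 polynomial has vanishing fourth forward difference, so
  h(-2) - 4·h(-1) + 6·h(0) - 4·h(1) + h(2) = 0.
Substituting the known values and solving for h(0):
  6·h(0) = -2
  h(0) = -1/3.

-1/3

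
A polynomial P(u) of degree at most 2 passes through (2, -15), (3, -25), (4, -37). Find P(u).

Write P(u) = au^2 + bu + c. Substituting each data point gives a linear system:
  4a + 2b + c = -15
  9a + 3b + c = -25
  16a + 4b + c = -37
Solving the system yields a = -1, b = -5, c = -1.
So P(u) = -u² - 5u - 1.
Check: P(3) = -25. ✓

P(u) = -u^2 - 5u - 1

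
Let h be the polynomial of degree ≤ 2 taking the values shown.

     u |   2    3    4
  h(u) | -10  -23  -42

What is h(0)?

Write h(u) = au^2 + bu + c. Substituting each data point gives a linear system:
  4a + 2b + c = -10
  9a + 3b + c = -23
  16a + 4b + c = -42
Solving the system yields a = -3, b = 2, c = -2.
So h(u) = -3u^2 + 2u - 2.
Then h(0) = -2.

-2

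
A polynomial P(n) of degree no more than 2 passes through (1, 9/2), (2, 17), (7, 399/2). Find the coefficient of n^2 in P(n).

Write P(n) = an^2 + bn + c. Substituting each data point gives a linear system:
  a + b + c = 9/2
  4a + 2b + c = 17
  49a + 7b + c = 399/2
Solving the system yields a = 4, b = 1/2, c = 0.
So P(n) = 4n² + (1/2)n.
The leading coefficient is 4.

4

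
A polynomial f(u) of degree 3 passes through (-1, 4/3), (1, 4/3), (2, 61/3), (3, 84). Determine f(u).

f(u) = 4u^3 - (5/3)u^2 - 4u + 3

Write f(u) = au^3 + bu^2 + cu + d. Substituting each data point gives a linear system:
  -a + b - c + d = 4/3
  a + b + c + d = 4/3
  8a + 4b + 2c + d = 61/3
  27a + 9b + 3c + d = 84
Solving the system yields a = 4, b = -5/3, c = -4, d = 3.
So f(u) = 4u^3 - (5/3)u^2 - 4u + 3.
Check: f(1) = 4/3. ✓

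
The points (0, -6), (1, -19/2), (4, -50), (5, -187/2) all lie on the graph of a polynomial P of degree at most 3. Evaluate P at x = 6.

-162

Write P(x) = ax^3 + bx^2 + cx + d. Substituting each data point gives a linear system:
  d = -6
  a + b + c + d = -19/2
  64a + 16b + 4c + d = -50
  125a + 25b + 5c + d = -187/2
Solving the system yields a = -1, b = 5/2, c = -5, d = -6.
So P(x) = -x³ + (5/2)x² - 5x - 6.
Then P(6) = -162.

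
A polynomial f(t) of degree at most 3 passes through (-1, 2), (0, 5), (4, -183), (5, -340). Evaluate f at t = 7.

-870

Write f(t) = at^3 + bt^2 + ct + d. Substituting each data point gives a linear system:
  -a + b - c + d = 2
  d = 5
  64a + 16b + 4c + d = -183
  125a + 25b + 5c + d = -340
Solving the system yields a = -2, b = -4, c = 1, d = 5.
So f(t) = -2t^3 - 4t^2 + t + 5.
Then f(7) = -870.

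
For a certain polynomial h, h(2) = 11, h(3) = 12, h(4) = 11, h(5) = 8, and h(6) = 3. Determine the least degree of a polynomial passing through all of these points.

Forward differences of the values at x = 2, 3, 4, 5, 6:
  h  : 11  12  11  8  3
  Δ  : 1  -1  -3  -5
  Δ^2: -2  -2  -2
  Δ^3: 0  0
  Δ^4: 0
The second differences are constant (-2) and nonzero, while all higher differences vanish, so the minimal degree is 2.

2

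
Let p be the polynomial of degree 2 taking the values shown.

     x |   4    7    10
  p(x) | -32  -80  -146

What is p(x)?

Using the Lagrange interpolation formula with nodes 4, 7, 10:
  L_0(x) = (x - 7)(x - 10) / 18
  L_1(x) = (x - 4)(x - 10) / -9
  L_2(x) = (x - 4)(x - 7) / 18
Then p(x) = -32·L_0(x) - 80·L_1(x) - 146·L_2(x).
Expanding and collecting terms gives p(x) = -x² - 5x + 4.
Check: p(4) = -32. ✓

p(x) = -x^2 - 5x + 4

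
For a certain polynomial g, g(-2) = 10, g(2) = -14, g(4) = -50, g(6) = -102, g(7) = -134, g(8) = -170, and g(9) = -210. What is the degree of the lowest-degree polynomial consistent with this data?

2

Divided differences on the nodes -2, 2, 4, 6, 7, 8, 9:
  order 0: 10  -14  -50  -102  -134  -170  -210
  order 1: -6  -18  -26  -32  -36  -40
  order 2: -2  -2  -2  -2  -2
  order 3: 0  0  0  0
  order 4: 0  0  0
  order 5: 0  0
  order 6: 0
The order-2 divided differences are all -2 (nonzero) and every higher order vanishes, so the data lies on a polynomial of degree exactly 2.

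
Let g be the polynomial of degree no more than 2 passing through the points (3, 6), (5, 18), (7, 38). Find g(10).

83

Write g(u) = au^2 + bu + c. Substituting each data point gives a linear system:
  9a + 3b + c = 6
  25a + 5b + c = 18
  49a + 7b + c = 38
Solving the system yields a = 1, b = -2, c = 3.
So g(u) = u² - 2u + 3.
Then g(10) = 83.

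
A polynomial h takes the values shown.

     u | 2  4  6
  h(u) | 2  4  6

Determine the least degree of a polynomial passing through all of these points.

1

Forward differences of the values at u = 2, 4, 6:
  h  : 2  4  6
  Δ  : 2  2
  Δ^2: 0
The first differences are constant (2) and nonzero, while all higher differences vanish, so the minimal degree is 1.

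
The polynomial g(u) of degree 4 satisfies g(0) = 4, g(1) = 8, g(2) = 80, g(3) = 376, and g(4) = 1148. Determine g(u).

g(u) = 4u^4 + 2u^3 - 2u + 4

Write g(u) = au^4 + bu^3 + cu^2 + du + e. Substituting each data point gives a linear system:
  e = 4
  a + b + c + d + e = 8
  16a + 8b + 4c + 2d + e = 80
  81a + 27b + 9c + 3d + e = 376
  256a + 64b + 16c + 4d + e = 1148
Solving the system yields a = 4, b = 2, c = 0, d = -2, e = 4.
So g(u) = 4u^4 + 2u^3 - 2u + 4.
Check: g(1) = 8. ✓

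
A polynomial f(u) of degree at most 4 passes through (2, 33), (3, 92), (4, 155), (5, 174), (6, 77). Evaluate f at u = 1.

Forward differences of the values at u = 2, 3, 4, 5, 6:
  f  : 33  92  155  174  77
  Δ  : 59  63  19  -97
  Δ^2: 4  -44  -116
  Δ^3: -48  -72
  Δ^4: -24
The fourth differences are constant, confirming degree 4.
Interpolating (Newton forward form) and evaluating at u = 1 gives f(1) = 2.

2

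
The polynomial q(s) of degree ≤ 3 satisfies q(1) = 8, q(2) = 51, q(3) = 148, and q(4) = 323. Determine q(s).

Write q(s) = as^3 + bs^2 + cs + d. Substituting each data point gives a linear system:
  a + b + c + d = 8
  8a + 4b + 2c + d = 51
  27a + 9b + 3c + d = 148
  64a + 16b + 4c + d = 323
Solving the system yields a = 4, b = 3, c = 6, d = -5.
So q(s) = 4s^3 + 3s^2 + 6s - 5.
Check: q(2) = 51. ✓

q(s) = 4s^3 + 3s^2 + 6s - 5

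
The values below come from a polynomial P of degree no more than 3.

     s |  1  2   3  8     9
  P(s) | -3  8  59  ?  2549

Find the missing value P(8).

The 4 known points determine the degree-3 polynomial uniquely.
Write P(s) = as^3 + bs^2 + cs + d. Substituting each data point gives a linear system:
  a + b + c + d = -3
  8a + 4b + 2c + d = 8
  27a + 9b + 3c + d = 59
  729a + 81b + 9c + d = 2549
Solving the system yields a = 4, b = -4, c = -5, d = 2.
So P(s) = 4s^3 - 4s^2 - 5s + 2.
Then P(8) = 1754.

1754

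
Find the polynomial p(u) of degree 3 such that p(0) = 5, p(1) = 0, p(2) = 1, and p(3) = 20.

p(u) = 2u^3 - 3u^2 - 4u + 5

Write p(u) = au^3 + bu^2 + cu + d. Substituting each data point gives a linear system:
  d = 5
  a + b + c + d = 0
  8a + 4b + 2c + d = 1
  27a + 9b + 3c + d = 20
Solving the system yields a = 2, b = -3, c = -4, d = 5.
So p(u) = 2u^3 - 3u^2 - 4u + 5.
Check: p(0) = 5. ✓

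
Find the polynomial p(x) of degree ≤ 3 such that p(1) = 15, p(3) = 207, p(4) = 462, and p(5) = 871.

Write p(x) = ax^3 + bx^2 + cx + d. Substituting each data point gives a linear system:
  a + b + c + d = 15
  27a + 9b + 3c + d = 207
  64a + 16b + 4c + d = 462
  125a + 25b + 5c + d = 871
Solving the system yields a = 6, b = 5, c = -2, d = 6.
So p(x) = 6x^3 + 5x^2 - 2x + 6.
Check: p(5) = 871. ✓

p(x) = 6x^3 + 5x^2 - 2x + 6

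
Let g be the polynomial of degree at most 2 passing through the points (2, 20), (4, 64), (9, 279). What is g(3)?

Write g(u) = au^2 + bu + c. Substituting each data point gives a linear system:
  4a + 2b + c = 20
  16a + 4b + c = 64
  81a + 9b + c = 279
Solving the system yields a = 3, b = 4, c = 0.
So g(u) = 3u^2 + 4u.
Then g(3) = 39.

39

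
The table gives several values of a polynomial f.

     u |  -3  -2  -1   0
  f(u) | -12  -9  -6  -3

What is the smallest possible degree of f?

1

Forward differences of the values at u = -3, -2, -1, 0:
  f  : -12  -9  -6  -3
  Δ  : 3  3  3
  Δ^2: 0  0
  Δ^3: 0
The first differences are constant (3) and nonzero, while all higher differences vanish, so the minimal degree is 1.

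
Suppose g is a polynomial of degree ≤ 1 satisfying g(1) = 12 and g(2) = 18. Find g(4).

Write g(n) = an + b. Substituting each data point gives a linear system:
  a + b = 12
  2a + b = 18
Solving the system yields a = 6, b = 6.
So g(n) = 6n + 6.
Then g(4) = 30.

30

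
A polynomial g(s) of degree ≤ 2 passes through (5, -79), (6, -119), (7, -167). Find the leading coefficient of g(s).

-4

Write g(s) = as^2 + bs + c. Substituting each data point gives a linear system:
  25a + 5b + c = -79
  36a + 6b + c = -119
  49a + 7b + c = -167
Solving the system yields a = -4, b = 4, c = 1.
So g(s) = -4s^2 + 4s + 1.
The leading coefficient is -4.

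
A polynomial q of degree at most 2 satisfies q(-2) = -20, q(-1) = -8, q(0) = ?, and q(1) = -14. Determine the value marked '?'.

On equispaced nodes a degree-2 polynomial has vanishing third forward difference, so
  - q(-2) + 3·q(-1) - 3·q(0) + q(1) = 0.
Substituting the known values and solving for q(0):
  -3·q(0) = 18
  q(0) = -6.

-6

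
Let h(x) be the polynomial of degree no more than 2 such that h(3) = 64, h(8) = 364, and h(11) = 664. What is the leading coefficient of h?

Write h(x) = ax^2 + bx + c. Substituting each data point gives a linear system:
  9a + 3b + c = 64
  64a + 8b + c = 364
  121a + 11b + c = 664
Solving the system yields a = 5, b = 5, c = 4.
So h(x) = 5x² + 5x + 4.
The leading coefficient is 5.

5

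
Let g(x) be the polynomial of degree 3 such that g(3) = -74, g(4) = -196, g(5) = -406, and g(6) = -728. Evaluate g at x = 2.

Using the Lagrange interpolation formula with nodes 3, 4, 5, 6:
  L_0(x) = (x - 4)(x - 5)(x - 6) / -6
  L_1(x) = (x - 3)(x - 5)(x - 6) / 2
  L_2(x) = (x - 3)(x - 4)(x - 6) / -2
  L_3(x) = (x - 3)(x - 4)(x - 5) / 6
Then g(x) = -74·L_0(x) - 196·L_1(x) - 406·L_2(x) - 728·L_3(x).
Expanding and collecting terms gives g(x) = -4x^3 + 4x^2 - 2x + 4.
Evaluating at x = 2: g(2) = -16.

-16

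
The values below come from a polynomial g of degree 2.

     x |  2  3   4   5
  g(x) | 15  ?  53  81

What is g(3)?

The 3 known points determine the degree-2 polynomial uniquely.
Write g(x) = ax^2 + bx + c. Substituting each data point gives a linear system:
  4a + 2b + c = 15
  16a + 4b + c = 53
  25a + 5b + c = 81
Solving the system yields a = 3, b = 1, c = 1.
So g(x) = 3x^2 + x + 1.
Then g(3) = 31.

31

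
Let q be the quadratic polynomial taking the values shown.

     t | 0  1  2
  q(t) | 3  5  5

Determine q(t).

Write q(t) = at^2 + bt + c. Substituting each data point gives a linear system:
  c = 3
  a + b + c = 5
  4a + 2b + c = 5
Solving the system yields a = -1, b = 3, c = 3.
So q(t) = -t^2 + 3t + 3.
Check: q(2) = 5. ✓

q(t) = -t^2 + 3t + 3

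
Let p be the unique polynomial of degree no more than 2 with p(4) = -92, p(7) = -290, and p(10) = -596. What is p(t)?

p(t) = -6t^2 + 4

Write p(t) = at^2 + bt + c. Substituting each data point gives a linear system:
  16a + 4b + c = -92
  49a + 7b + c = -290
  100a + 10b + c = -596
Solving the system yields a = -6, b = 0, c = 4.
So p(t) = -6t² + 4.
Check: p(10) = -596. ✓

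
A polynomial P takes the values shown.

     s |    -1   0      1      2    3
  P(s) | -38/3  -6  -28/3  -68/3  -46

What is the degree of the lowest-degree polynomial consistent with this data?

Forward differences of the values at s = -1, 0, 1, 2, 3:
  P  : -38/3  -6  -28/3  -68/3  -46
  Δ  : 20/3  -10/3  -40/3  -70/3
  Δ^2: -10  -10  -10
  Δ^3: 0  0
  Δ^4: 0
The second differences are constant (-10) and nonzero, while all higher differences vanish, so the minimal degree is 2.

2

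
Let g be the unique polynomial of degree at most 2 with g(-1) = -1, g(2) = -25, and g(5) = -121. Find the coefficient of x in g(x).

Write g(x) = ax^2 + bx + c. Substituting each data point gives a linear system:
  a - b + c = -1
  4a + 2b + c = -25
  25a + 5b + c = -121
Solving the system yields a = -4, b = -4, c = -1.
So g(x) = -4x^2 - 4x - 1.
The coefficient of x is -4.

-4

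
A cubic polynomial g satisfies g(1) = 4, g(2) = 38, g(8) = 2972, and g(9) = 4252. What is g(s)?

g(s) = 6s^3 - s^2 - 5s + 4

Write g(s) = as^3 + bs^2 + cs + d. Substituting each data point gives a linear system:
  a + b + c + d = 4
  8a + 4b + 2c + d = 38
  512a + 64b + 8c + d = 2972
  729a + 81b + 9c + d = 4252
Solving the system yields a = 6, b = -1, c = -5, d = 4.
So g(s) = 6s^3 - s^2 - 5s + 4.
Check: g(2) = 38. ✓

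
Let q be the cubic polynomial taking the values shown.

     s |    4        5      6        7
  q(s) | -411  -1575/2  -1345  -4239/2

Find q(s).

Using the Lagrange interpolation formula with nodes 4, 5, 6, 7:
  L_0(s) = (s - 5)(s - 6)(s - 7) / -6
  L_1(s) = (s - 4)(s - 6)(s - 7) / 2
  L_2(s) = (s - 4)(s - 5)(s - 7) / -2
  L_3(s) = (s - 4)(s - 5)(s - 6) / 6
Then q(s) = -411·L_0(s) - 1575/2·L_1(s) - 1345·L_2(s) - 4239/2·L_3(s).
Expanding and collecting terms gives q(s) = -6s³ - (1/2)s² - 6s + 5.
Check: q(5) = -1575/2. ✓

q(s) = -6s^3 - (1/2)s^2 - 6s + 5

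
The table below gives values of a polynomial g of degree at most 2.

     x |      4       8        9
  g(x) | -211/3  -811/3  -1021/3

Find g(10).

-1255/3

Write g(x) = ax^2 + bx + c. Substituting each data point gives a linear system:
  16a + 4b + c = -211/3
  64a + 8b + c = -811/3
  81a + 9b + c = -1021/3
Solving the system yields a = -4, b = -2, c = 5/3.
So g(x) = -4x^2 - 2x + 5/3.
Then g(10) = -1255/3.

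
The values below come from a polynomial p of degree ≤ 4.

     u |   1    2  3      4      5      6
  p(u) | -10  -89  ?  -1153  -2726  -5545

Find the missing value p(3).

-388

The 5 known points determine the degree-4 polynomial uniquely.
Write p(u) = au^4 + bu^3 + cu^2 + du + e. Substituting each data point gives a linear system:
  a + b + c + d + e = -10
  16a + 8b + 4c + 2d + e = -89
  256a + 64b + 16c + 4d + e = -1153
  625a + 125b + 25c + 5d + e = -2726
  1296a + 216b + 36c + 6d + e = -5545
Solving the system yields a = -4, b = -1, c = -4, d = 0, e = -1.
So p(u) = -4u^4 - u^3 - 4u^2 - 1.
Then p(3) = -388.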